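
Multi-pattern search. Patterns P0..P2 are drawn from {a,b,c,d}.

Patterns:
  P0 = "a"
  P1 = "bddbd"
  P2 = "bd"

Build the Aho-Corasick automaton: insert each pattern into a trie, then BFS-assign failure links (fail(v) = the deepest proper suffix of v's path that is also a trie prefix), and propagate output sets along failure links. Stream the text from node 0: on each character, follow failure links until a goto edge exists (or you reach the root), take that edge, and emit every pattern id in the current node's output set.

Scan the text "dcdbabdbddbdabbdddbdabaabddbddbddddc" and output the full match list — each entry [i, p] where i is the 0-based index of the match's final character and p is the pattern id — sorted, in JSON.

Build:
Trie nodes:
  n0 'ε': a→1 b→2
  n1 'a': ·  [P0 ends]
  n2 'b': d→3
  n3 'bd': d→4  [P2 ends]
  n4 'bdd': b→5
  n5 'bddb': d→6
  n6 'bddbd': ·  [P1 ends]

BFS fail/out derivation:
  n1('a'): parent n0 fail=0; on 'a' 0 → fail=0;  out {0}∪∅={0}
  n2('b'): parent n0 fail=0; on 'b' 0 → fail=0;  out ∅∪∅=∅
  n3('bd'): parent n2 fail=0; on 'd' 0 → fail=0;  out {2}∪∅={2}
  n4('bdd'): parent n3 fail=0; on 'd' 0 → fail=0;  out ∅∪∅=∅
  n5('bddb'): parent n4 fail=0; on 'b' 0 → fail=2;  out ∅∪∅=∅
  n6('bddbd'): parent n5 fail=2; on 'd' 2 → fail=3;  out {1}∪{2}={1,2}

Text stream:
i=0 'd': node 0→0
i=1 'c': node 0→0
i=2 'd': node 0→0
i=3 'b': node 0→2
i=4 'a': node 2→1 (via fail)  ** P0@[4:4]
i=5 'b': node 1→2 (via fail)
i=6 'd': node 2→3  ** P2@[5:6]
i=7 'b': node 3→2 (via fail)
i=8 'd': node 2→3  ** P2@[7:8]
i=9 'd': node 3→4
i=10 'b': node 4→5
i=11 'd': node 5→6  ** P1@[7:11],P2@[10:11]
i=12 'a': node 6→1 (via fail)  ** P0@[12:12]
i=13 'b': node 1→2 (via fail)
i=14 'b': node 2→2 (via fail)
i=15 'd': node 2→3  ** P2@[14:15]
i=16 'd': node 3→4
i=17 'd': node 4→0 (via fail)
i=18 'b': node 0→2
i=19 'd': node 2→3  ** P2@[18:19]
i=20 'a': node 3→1 (via fail)  ** P0@[20:20]
i=21 'b': node 1→2 (via fail)
i=22 'a': node 2→1 (via fail)  ** P0@[22:22]
i=23 'a': node 1→1 (via fail)  ** P0@[23:23]
i=24 'b': node 1→2 (via fail)
i=25 'd': node 2→3  ** P2@[24:25]
i=26 'd': node 3→4
i=27 'b': node 4→5
i=28 'd': node 5→6  ** P1@[24:28],P2@[27:28]
i=29 'd': node 6→4 (via fail)
i=30 'b': node 4→5
i=31 'd': node 5→6  ** P1@[27:31],P2@[30:31]
i=32 'd': node 6→4 (via fail)
i=33 'd': node 4→0 (via fail)
i=34 'd': node 0→0
i=35 'c': node 0→0

Result: [[4,0],[6,2],[8,2],[11,1],[11,2],[12,0],[15,2],[19,2],[20,0],[22,0],[23,0],[25,2],[28,1],[28,2],[31,1],[31,2]]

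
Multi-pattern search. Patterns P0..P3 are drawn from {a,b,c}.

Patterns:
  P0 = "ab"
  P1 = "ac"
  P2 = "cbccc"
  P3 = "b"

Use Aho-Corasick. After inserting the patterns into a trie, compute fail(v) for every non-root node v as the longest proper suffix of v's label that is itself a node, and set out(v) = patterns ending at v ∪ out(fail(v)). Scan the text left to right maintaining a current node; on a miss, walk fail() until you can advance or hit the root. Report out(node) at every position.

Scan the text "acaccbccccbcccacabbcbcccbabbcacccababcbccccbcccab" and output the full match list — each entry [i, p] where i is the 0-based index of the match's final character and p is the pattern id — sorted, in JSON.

Build automaton:
Trie (insert patterns):
  0='ε' goto a→1 b→9 c→4
  1='a' goto b→2 c→3
  2='ab' goto ·  [P0 ends]
  3='ac' goto ·  [P1 ends]
  4='c' goto b→5
  5='cb' goto c→6
  6='cbc' goto c→7
  7='cbcc' goto c→8
  8='cbccc' goto ·  [P2 ends]
  9='b' goto ·  [P3 ends]

BFS fail/out derivation:
  fail(1) 'a': from fail(0)=0 chase 'a': 0 ⇒ 0;  out=∅∪out(0)=∅
  fail(4) 'c': from fail(0)=0 chase 'c': 0 ⇒ 0;  out=∅∪out(0)=∅
  fail(9) 'b': from fail(0)=0 chase 'b': 0 ⇒ 0;  out={3}∪out(0)={3}
  fail(2) 'ab': from fail(1)=0 chase 'b': 0 ⇒ 9;  out={0}∪out(9)={0,3}
  fail(3) 'ac': from fail(1)=0 chase 'c': 0 ⇒ 4;  out={1}∪out(4)={1}
  fail(5) 'cb': from fail(4)=0 chase 'b': 0 ⇒ 9;  out=∅∪out(9)={3}
  fail(6) 'cbc': from fail(5)=9 chase 'c': 9→0 ⇒ 4;  out=∅∪out(4)=∅
  fail(7) 'cbcc': from fail(6)=4 chase 'c': 4→0 ⇒ 4;  out=∅∪out(4)=∅
  fail(8) 'cbccc': from fail(7)=4 chase 'c': 4→0 ⇒ 4;  out={2}∪out(4)={2}

Scan:
pos 0 'a': at 1
pos 1 'c': at 3  ** P1@[0:1]
pos 2 'a': at 1 (via fail)
pos 3 'c': at 3  ** P1@[2:3]
pos 4 'c': at 4 (via fail)
pos 5 'b': at 5  ** P3@[5:5]
pos 6 'c': at 6
pos 7 'c': at 7
pos 8 'c': at 8  ** P2@[4:8]
pos 9 'c': at 4 (via fail)
pos 10 'b': at 5  ** P3@[10:10]
pos 11 'c': at 6
pos 12 'c': at 7
pos 13 'c': at 8  ** P2@[9:13]
pos 14 'a': at 1 (via fail)
pos 15 'c': at 3  ** P1@[14:15]
pos 16 'a': at 1 (via fail)
pos 17 'b': at 2  ** P0@[16:17],P3@[17:17]
pos 18 'b': at 9 (via fail)  ** P3@[18:18]
pos 19 'c': at 4 (via fail)
pos 20 'b': at 5  ** P3@[20:20]
pos 21 'c': at 6
pos 22 'c': at 7
pos 23 'c': at 8  ** P2@[19:23]
pos 24 'b': at 5 (via fail)  ** P3@[24:24]
pos 25 'a': at 1 (via fail)
pos 26 'b': at 2  ** P0@[25:26],P3@[26:26]
pos 27 'b': at 9 (via fail)  ** P3@[27:27]
pos 28 'c': at 4 (via fail)
pos 29 'a': at 1 (via fail)
pos 30 'c': at 3  ** P1@[29:30]
pos 31 'c': at 4 (via fail)
pos 32 'c': at 4 (via fail)
pos 33 'a': at 1 (via fail)
pos 34 'b': at 2  ** P0@[33:34],P3@[34:34]
pos 35 'a': at 1 (via fail)
pos 36 'b': at 2  ** P0@[35:36],P3@[36:36]
pos 37 'c': at 4 (via fail)
pos 38 'b': at 5  ** P3@[38:38]
pos 39 'c': at 6
pos 40 'c': at 7
pos 41 'c': at 8  ** P2@[37:41]
pos 42 'c': at 4 (via fail)
pos 43 'b': at 5  ** P3@[43:43]
pos 44 'c': at 6
pos 45 'c': at 7
pos 46 'c': at 8  ** P2@[42:46]
pos 47 'a': at 1 (via fail)
pos 48 'b': at 2  ** P0@[47:48],P3@[48:48]

Matches: [[1,1],[3,1],[5,3],[8,2],[10,3],[13,2],[15,1],[17,0],[17,3],[18,3],[20,3],[23,2],[24,3],[26,0],[26,3],[27,3],[30,1],[34,0],[34,3],[36,0],[36,3],[38,3],[41,2],[43,3],[46,2],[48,0],[48,3]]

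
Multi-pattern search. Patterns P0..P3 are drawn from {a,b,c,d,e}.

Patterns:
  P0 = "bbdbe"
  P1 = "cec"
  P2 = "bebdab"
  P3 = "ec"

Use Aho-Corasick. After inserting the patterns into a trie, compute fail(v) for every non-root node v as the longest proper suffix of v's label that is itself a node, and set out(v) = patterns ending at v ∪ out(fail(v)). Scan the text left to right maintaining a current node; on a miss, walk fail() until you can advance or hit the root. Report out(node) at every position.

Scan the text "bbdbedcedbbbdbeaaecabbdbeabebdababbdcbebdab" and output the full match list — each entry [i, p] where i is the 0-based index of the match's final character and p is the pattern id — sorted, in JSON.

Build:
Trie nodes:
  n0 'ε': b→1 c→6 e→14
  n1 'b': b→2 e→9
  n2 'bb': d→3
  n3 'bbd': b→4
  n4 'bbdb': e→5
  n5 'bbdbe': ·  ←P0
  n6 'c': e→7
  n7 'ce': c→8
  n8 'cec': ·  ←P1
  n9 'be': b→10
  n10 'beb': d→11
  n11 'bebd': a→12
  n12 'bebda': b→13
  n13 'bebdab': ·  ←P2
  n14 'e': c→15
  n15 'ec': ·  ←P3

BFS fail/out derivation:
  n1('b'): parent n0 fail=0; on 'b' 0 → fail=0;  out ∅∪∅=∅
  n6('c'): parent n0 fail=0; on 'c' 0 → fail=0;  out ∅∪∅=∅
  n14('e'): parent n0 fail=0; on 'e' 0 → fail=0;  out ∅∪∅=∅
  n2('bb'): parent n1 fail=0; on 'b' 0 → fail=1;  out ∅∪∅=∅
  n7('ce'): parent n6 fail=0; on 'e' 0 → fail=14;  out ∅∪∅=∅
  n9('be'): parent n1 fail=0; on 'e' 0 → fail=14;  out ∅∪∅=∅
  n15('ec'): parent n14 fail=0; on 'c' 0 → fail=6;  out {3}∪∅={3}
  n3('bbd'): parent n2 fail=1; on 'd' 1→0 → fail=0;  out ∅∪∅=∅
  n8('cec'): parent n7 fail=14; on 'c' 14 → fail=15;  out {1}∪{3}={1,3}
  n10('beb'): parent n9 fail=14; on 'b' 14→0 → fail=1;  out ∅∪∅=∅
  n4('bbdb'): parent n3 fail=0; on 'b' 0 → fail=1;  out ∅∪∅=∅
  n11('bebd'): parent n10 fail=1; on 'd' 1→0 → fail=0;  out ∅∪∅=∅
  n5('bbdbe'): parent n4 fail=1; on 'e' 1 → fail=9;  out {0}∪∅={0}
  n12('bebda'): parent n11 fail=0; on 'a' 0 → fail=0;  out ∅∪∅=∅
  n13('bebdab'): parent n12 fail=0; on 'b' 0 → fail=1;  out {2}∪∅={2}

Text stream:
pos 0 'b': at 1
pos 1 'b': at 2
pos 2 'd': at 3
pos 3 'b': at 4
pos 4 'e': at 5  → match P0@[0:4]
pos 5 'd': at 0 (fail-walked)
pos 6 'c': at 6
pos 7 'e': at 7
pos 8 'd': at 0 (fail-walked)
pos 9 'b': at 1
pos 10 'b': at 2
pos 11 'b': at 2 (fail-walked)
pos 12 'd': at 3
pos 13 'b': at 4
pos 14 'e': at 5  → match P0@[10:14]
pos 15 'a': at 0 (fail-walked)
pos 16 'a': at 0
pos 17 'e': at 14
pos 18 'c': at 15  → match P3@[17:18]
pos 19 'a': at 0 (fail-walked)
pos 20 'b': at 1
pos 21 'b': at 2
pos 22 'd': at 3
pos 23 'b': at 4
pos 24 'e': at 5  → match P0@[20:24]
pos 25 'a': at 0 (fail-walked)
pos 26 'b': at 1
pos 27 'e': at 9
pos 28 'b': at 10
pos 29 'd': at 11
pos 30 'a': at 12
pos 31 'b': at 13  → match P2@[26:31]
pos 32 'a': at 0 (fail-walked)
pos 33 'b': at 1
pos 34 'b': at 2
pos 35 'd': at 3
pos 36 'c': at 6 (fail-walked)
pos 37 'b': at 1 (fail-walked)
pos 38 'e': at 9
pos 39 'b': at 10
pos 40 'd': at 11
pos 41 'a': at 12
pos 42 'b': at 13  → match P2@[37:42]

All matches (sorted): [[4,0],[14,0],[18,3],[24,0],[31,2],[42,2]]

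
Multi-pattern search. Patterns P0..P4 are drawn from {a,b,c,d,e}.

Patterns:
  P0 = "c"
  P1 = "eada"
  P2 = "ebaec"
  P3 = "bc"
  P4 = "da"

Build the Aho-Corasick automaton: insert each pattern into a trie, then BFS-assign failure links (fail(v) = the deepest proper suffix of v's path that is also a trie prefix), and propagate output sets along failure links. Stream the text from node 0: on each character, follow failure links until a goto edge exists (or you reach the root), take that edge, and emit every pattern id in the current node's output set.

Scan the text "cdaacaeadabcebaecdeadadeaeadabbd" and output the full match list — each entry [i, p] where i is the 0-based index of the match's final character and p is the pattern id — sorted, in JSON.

Build automaton:
Trie (insert patterns):
  n0 'ε': b→10 c→1 d→12 e→2
  n1 'c': ·  ←P0
  n2 'e': a→3 b→6
  n3 'ea': d→4
  n4 'ead': a→5
  n5 'eada': ·  ←P1
  n6 'eb': a→7
  n7 'eba': e→8
  n8 'ebae': c→9
  n9 'ebaec': ·  ←P2
  n10 'b': c→11
  n11 'bc': ·  ←P3
  n12 'd': a→13
  n13 'da': ·  ←P4

BFS fail/out derivation:
  fail(1) 'c': from fail(0)=0 chase 'c': 0 ⇒ 0;  out={0}∪out(0)={0}
  fail(2) 'e': from fail(0)=0 chase 'e': 0 ⇒ 0;  out=∅∪out(0)=∅
  fail(10) 'b': from fail(0)=0 chase 'b': 0 ⇒ 0;  out=∅∪out(0)=∅
  fail(12) 'd': from fail(0)=0 chase 'd': 0 ⇒ 0;  out=∅∪out(0)=∅
  fail(3) 'ea': from fail(2)=0 chase 'a': 0 ⇒ 0;  out=∅∪out(0)=∅
  fail(6) 'eb': from fail(2)=0 chase 'b': 0 ⇒ 10;  out=∅∪out(10)=∅
  fail(11) 'bc': from fail(10)=0 chase 'c': 0 ⇒ 1;  out={3}∪out(1)={0,3}
  fail(13) 'da': from fail(12)=0 chase 'a': 0 ⇒ 0;  out={4}∪out(0)={4}
  fail(4) 'ead': from fail(3)=0 chase 'd': 0 ⇒ 12;  out=∅∪out(12)=∅
  fail(7) 'eba': from fail(6)=10 chase 'a': 10→0 ⇒ 0;  out=∅∪out(0)=∅
  fail(5) 'eada': from fail(4)=12 chase 'a': 12 ⇒ 13;  out={1}∪out(13)={1,4}
  fail(8) 'ebae': from fail(7)=0 chase 'e': 0 ⇒ 2;  out=∅∪out(2)=∅
  fail(9) 'ebaec': from fail(8)=2 chase 'c': 2→0 ⇒ 1;  out={2}∪out(1)={0,2}

Scan:
pos 0 'c': at 1  → match P0@[0:0]
pos 1 'd': at 12 (via fail)
pos 2 'a': at 13  → match P4@[1:2]
pos 3 'a': at 0 (via fail)
pos 4 'c': at 1  → match P0@[4:4]
pos 5 'a': at 0 (via fail)
pos 6 'e': at 2
pos 7 'a': at 3
pos 8 'd': at 4
pos 9 'a': at 5  → match P1@[6:9],P4@[8:9]
pos 10 'b': at 10 (via fail)
pos 11 'c': at 11  → match P0@[11:11],P3@[10:11]
pos 12 'e': at 2 (via fail)
pos 13 'b': at 6
pos 14 'a': at 7
pos 15 'e': at 8
pos 16 'c': at 9  → match P0@[16:16],P2@[12:16]
pos 17 'd': at 12 (via fail)
pos 18 'e': at 2 (via fail)
pos 19 'a': at 3
pos 20 'd': at 4
pos 21 'a': at 5  → match P1@[18:21],P4@[20:21]
pos 22 'd': at 12 (via fail)
pos 23 'e': at 2 (via fail)
pos 24 'a': at 3
pos 25 'e': at 2 (via fail)
pos 26 'a': at 3
pos 27 'd': at 4
pos 28 'a': at 5  → match P1@[25:28],P4@[27:28]
pos 29 'b': at 10 (via fail)
pos 30 'b': at 10 (via fail)
pos 31 'd': at 12 (via fail)

Result: [[0,0],[2,4],[4,0],[9,1],[9,4],[11,0],[11,3],[16,0],[16,2],[21,1],[21,4],[28,1],[28,4]]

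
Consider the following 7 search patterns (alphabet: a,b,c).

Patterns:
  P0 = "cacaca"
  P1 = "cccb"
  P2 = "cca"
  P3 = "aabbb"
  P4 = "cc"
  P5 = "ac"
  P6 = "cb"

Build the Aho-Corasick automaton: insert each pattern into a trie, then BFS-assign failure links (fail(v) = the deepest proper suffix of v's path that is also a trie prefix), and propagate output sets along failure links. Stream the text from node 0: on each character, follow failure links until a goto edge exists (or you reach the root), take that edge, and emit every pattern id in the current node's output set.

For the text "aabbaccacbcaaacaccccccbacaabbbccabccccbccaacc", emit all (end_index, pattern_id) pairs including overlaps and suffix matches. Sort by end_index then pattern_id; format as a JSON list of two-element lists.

Build automaton:
Trie nodes:
  n0 'ε': a→11 c→1
  n1 'c': a→2 b→17 c→7
  n2 'ca': c→3
  n3 'cac': a→4
  n4 'caca': c→5
  n5 'cacac': a→6
  n6 'cacaca': ·  [P0 ends]
  n7 'cc': a→10 c→8  [P4 ends]
  n8 'ccc': b→9
  n9 'cccb': ·  [P1 ends]
  n10 'cca': ·  [P2 ends]
  n11 'a': a→12 c→16
  n12 'aa': b→13
  n13 'aab': b→14
  n14 'aabb': b→15
  n15 'aabbb': ·  [P3 ends]
  n16 'ac': ·  [P5 ends]
  n17 'cb': ·  [P6 ends]

BFS fail/out derivation:
  n1('c'): parent n0 fail=0; on 'c' 0 → fail=0;  out ∅∪∅=∅
  n11('a'): parent n0 fail=0; on 'a' 0 → fail=0;  out ∅∪∅=∅
  n2('ca'): parent n1 fail=0; on 'a' 0 → fail=11;  out ∅∪∅=∅
  n7('cc'): parent n1 fail=0; on 'c' 0 → fail=1;  out {4}∪∅={4}
  n12('aa'): parent n11 fail=0; on 'a' 0 → fail=11;  out ∅∪∅=∅
  n16('ac'): parent n11 fail=0; on 'c' 0 → fail=1;  out {5}∪∅={5}
  n17('cb'): parent n1 fail=0; on 'b' 0 → fail=0;  out {6}∪∅={6}
  n3('cac'): parent n2 fail=11; on 'c' 11 → fail=16;  out ∅∪{5}={5}
  n8('ccc'): parent n7 fail=1; on 'c' 1 → fail=7;  out ∅∪{4}={4}
  n10('cca'): parent n7 fail=1; on 'a' 1 → fail=2;  out {2}∪∅={2}
  n13('aab'): parent n12 fail=11; on 'b' 11→0 → fail=0;  out ∅∪∅=∅
  n4('caca'): parent n3 fail=16; on 'a' 16→1 → fail=2;  out ∅∪∅=∅
  n9('cccb'): parent n8 fail=7; on 'b' 7→1 → fail=17;  out {1}∪{6}={1,6}
  n14('aabb'): parent n13 fail=0; on 'b' 0 → fail=0;  out ∅∪∅=∅
  n5('cacac'): parent n4 fail=2; on 'c' 2 → fail=3;  out ∅∪{5}={5}
  n15('aabbb'): parent n14 fail=0; on 'b' 0 → fail=0;  out {3}∪∅={3}
  n6('cacaca'): parent n5 fail=3; on 'a' 3 → fail=4;  out {0}∪∅={0}

Scan:
[0] read 'a'  n0⇒n11
[1] read 'a'  n11⇒n12
[2] read 'b'  n12⇒n13
[3] read 'b'  n13⇒n14
[4] read 'a'  n14⇒n11 ·f
[5] read 'c'  n11⇒n16  → match P5@[4:5]
[6] read 'c'  n16⇒n7 ·f  → match P4@[5:6]
[7] read 'a'  n7⇒n10  → match P2@[5:7]
[8] read 'c'  n10⇒n3 ·f  → match P5@[7:8]
[9] read 'b'  n3⇒n17 ·f  → match P6@[8:9]
[10] read 'c'  n17⇒n1 ·f
[11] read 'a'  n1⇒n2
[12] read 'a'  n2⇒n12 ·f
[13] read 'a'  n12⇒n12 ·f
[14] read 'c'  n12⇒n16 ·f  → match P5@[13:14]
[15] read 'a'  n16⇒n2 ·f
[16] read 'c'  n2⇒n3  → match P5@[15:16]
[17] read 'c'  n3⇒n7 ·f  → match P4@[16:17]
[18] read 'c'  n7⇒n8  → match P4@[17:18]
[19] read 'c'  n8⇒n8 ·f  → match P4@[18:19]
[20] read 'c'  n8⇒n8 ·f  → match P4@[19:20]
[21] read 'c'  n8⇒n8 ·f  → match P4@[20:21]
[22] read 'b'  n8⇒n9  → match P1@[19:22],P6@[21:22]
[23] read 'a'  n9⇒n11 ·f
[24] read 'c'  n11⇒n16  → match P5@[23:24]
[25] read 'a'  n16⇒n2 ·f
[26] read 'a'  n2⇒n12 ·f
[27] read 'b'  n12⇒n13
[28] read 'b'  n13⇒n14
[29] read 'b'  n14⇒n15  → match P3@[25:29]
[30] read 'c'  n15⇒n1 ·f
[31] read 'c'  n1⇒n7  → match P4@[30:31]
[32] read 'a'  n7⇒n10  → match P2@[30:32]
[33] read 'b'  n10⇒n0 ·f
[34] read 'c'  n0⇒n1
[35] read 'c'  n1⇒n7  → match P4@[34:35]
[36] read 'c'  n7⇒n8  → match P4@[35:36]
[37] read 'c'  n8⇒n8 ·f  → match P4@[36:37]
[38] read 'b'  n8⇒n9  → match P1@[35:38],P6@[37:38]
[39] read 'c'  n9⇒n1 ·f
[40] read 'c'  n1⇒n7  → match P4@[39:40]
[41] read 'a'  n7⇒n10  → match P2@[39:41]
[42] read 'a'  n10⇒n12 ·f
[43] read 'c'  n12⇒n16 ·f  → match P5@[42:43]
[44] read 'c'  n16⇒n7 ·f  → match P4@[43:44]

All matches (sorted): [[5,5],[6,4],[7,2],[8,5],[9,6],[14,5],[16,5],[17,4],[18,4],[19,4],[20,4],[21,4],[22,1],[22,6],[24,5],[29,3],[31,4],[32,2],[35,4],[36,4],[37,4],[38,1],[38,6],[40,4],[41,2],[43,5],[44,4]]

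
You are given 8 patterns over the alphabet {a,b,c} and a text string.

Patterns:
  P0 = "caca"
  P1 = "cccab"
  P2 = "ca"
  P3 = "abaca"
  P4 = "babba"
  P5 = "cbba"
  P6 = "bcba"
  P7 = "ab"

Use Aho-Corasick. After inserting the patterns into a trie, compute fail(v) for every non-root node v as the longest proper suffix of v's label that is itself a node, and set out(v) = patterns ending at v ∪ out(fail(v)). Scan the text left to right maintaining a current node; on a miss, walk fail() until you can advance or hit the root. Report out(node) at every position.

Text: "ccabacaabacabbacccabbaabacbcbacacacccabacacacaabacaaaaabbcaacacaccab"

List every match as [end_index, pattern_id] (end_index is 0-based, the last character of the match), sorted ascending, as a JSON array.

Construct AC machine:
Trie (insert patterns):
  n0 'ε': a→9 b→14 c→1
  n1 'c': a→2 b→19 c→5
  n2 'ca': c→3  ←P2
  n3 'cac': a→4
  n4 'caca': ·  ←P0
  n5 'cc': c→6
  n6 'ccc': a→7
  n7 'ccca': b→8
  n8 'cccab': ·  ←P1
  n9 'a': b→10
  n10 'ab': a→11  ←P7
  n11 'aba': c→12
  n12 'abac': a→13
  n13 'abaca': ·  ←P3
  n14 'b': a→15 c→22
  n15 'ba': b→16
  n16 'bab': b→17
  n17 'babb': a→18
  n18 'babba': ·  ←P4
  n19 'cb': b→20
  n20 'cbb': a→21
  n21 'cbba': ·  ←P5
  n22 'bc': b→23
  n23 'bcb': a→24
  n24 'bcba': ·  ←P6

BFS fail/out derivation:
  n1('c'): parent n0 fail=0; on 'c' 0 → fail=0;  out ∅∪∅=∅
  n9('a'): parent n0 fail=0; on 'a' 0 → fail=0;  out ∅∪∅=∅
  n14('b'): parent n0 fail=0; on 'b' 0 → fail=0;  out ∅∪∅=∅
  n2('ca'): parent n1 fail=0; on 'a' 0 → fail=9;  out {2}∪∅={2}
  n5('cc'): parent n1 fail=0; on 'c' 0 → fail=1;  out ∅∪∅=∅
  n10('ab'): parent n9 fail=0; on 'b' 0 → fail=14;  out {7}∪∅={7}
  n15('ba'): parent n14 fail=0; on 'a' 0 → fail=9;  out ∅∪∅=∅
  n19('cb'): parent n1 fail=0; on 'b' 0 → fail=14;  out ∅∪∅=∅
  n22('bc'): parent n14 fail=0; on 'c' 0 → fail=1;  out ∅∪∅=∅
  n3('cac'): parent n2 fail=9; on 'c' 9→0 → fail=1;  out ∅∪∅=∅
  n6('ccc'): parent n5 fail=1; on 'c' 1 → fail=5;  out ∅∪∅=∅
  n11('aba'): parent n10 fail=14; on 'a' 14 → fail=15;  out ∅∪∅=∅
  n16('bab'): parent n15 fail=9; on 'b' 9 → fail=10;  out ∅∪{7}={7}
  n20('cbb'): parent n19 fail=14; on 'b' 14→0 → fail=14;  out ∅∪∅=∅
  n23('bcb'): parent n22 fail=1; on 'b' 1 → fail=19;  out ∅∪∅=∅
  n4('caca'): parent n3 fail=1; on 'a' 1 → fail=2;  out {0}∪{2}={0,2}
  n7('ccca'): parent n6 fail=5; on 'a' 5→1 → fail=2;  out ∅∪{2}={2}
  n12('abac'): parent n11 fail=15; on 'c' 15→9→0 → fail=1;  out ∅∪∅=∅
  n17('babb'): parent n16 fail=10; on 'b' 10→14→0 → fail=14;  out ∅∪∅=∅
  n21('cbba'): parent n20 fail=14; on 'a' 14 → fail=15;  out {5}∪∅={5}
  n24('bcba'): parent n23 fail=19; on 'a' 19→14 → fail=15;  out {6}∪∅={6}
  n8('cccab'): parent n7 fail=2; on 'b' 2→9 → fail=10;  out {1}∪{7}={1,7}
  n13('abaca'): parent n12 fail=1; on 'a' 1 → fail=2;  out {3}∪{2}={2,3}
  n18('babba'): parent n17 fail=14; on 'a' 14 → fail=15;  out {4}∪∅={4}

Text stream:
pos 0 'c': at 1
pos 1 'c': at 5
pos 2 'a': at 2 ·f  → match P2@[1:2]
pos 3 'b': at 10 ·f  → match P7@[2:3]
pos 4 'a': at 11
pos 5 'c': at 12
pos 6 'a': at 13  → match P2@[5:6],P3@[2:6]
pos 7 'a': at 9 ·f
pos 8 'b': at 10  → match P7@[7:8]
pos 9 'a': at 11
pos 10 'c': at 12
pos 11 'a': at 13  → match P2@[10:11],P3@[7:11]
pos 12 'b': at 10 ·f  → match P7@[11:12]
pos 13 'b': at 14 ·f
pos 14 'a': at 15
pos 15 'c': at 1 ·f
pos 16 'c': at 5
pos 17 'c': at 6
pos 18 'a': at 7  → match P2@[17:18]
pos 19 'b': at 8  → match P1@[15:19],P7@[18:19]
pos 20 'b': at 14 ·f
pos 21 'a': at 15
pos 22 'a': at 9 ·f
pos 23 'b': at 10  → match P7@[22:23]
pos 24 'a': at 11
pos 25 'c': at 12
pos 26 'b': at 19 ·f
pos 27 'c': at 22 ·f
pos 28 'b': at 23
pos 29 'a': at 24  → match P6@[26:29]
pos 30 'c': at 1 ·f
pos 31 'a': at 2  → match P2@[30:31]
pos 32 'c': at 3
pos 33 'a': at 4  → match P0@[30:33],P2@[32:33]
pos 34 'c': at 3 ·f
pos 35 'c': at 5 ·f
pos 36 'c': at 6
pos 37 'a': at 7  → match P2@[36:37]
pos 38 'b': at 8  → match P1@[34:38],P7@[37:38]
pos 39 'a': at 11 ·f
pos 40 'c': at 12
pos 41 'a': at 13  → match P2@[40:41],P3@[37:41]
pos 42 'c': at 3 ·f
pos 43 'a': at 4  → match P0@[40:43],P2@[42:43]
pos 44 'c': at 3 ·f
pos 45 'a': at 4  → match P0@[42:45],P2@[44:45]
pos 46 'a': at 9 ·f
pos 47 'b': at 10  → match P7@[46:47]
pos 48 'a': at 11
pos 49 'c': at 12
pos 50 'a': at 13  → match P2@[49:50],P3@[46:50]
pos 51 'a': at 9 ·f
pos 52 'a': at 9 ·f
pos 53 'a': at 9 ·f
pos 54 'a': at 9 ·f
pos 55 'b': at 10  → match P7@[54:55]
pos 56 'b': at 14 ·f
pos 57 'c': at 22
pos 58 'a': at 2 ·f  → match P2@[57:58]
pos 59 'a': at 9 ·f
pos 60 'c': at 1 ·f
pos 61 'a': at 2  → match P2@[60:61]
pos 62 'c': at 3
pos 63 'a': at 4  → match P0@[60:63],P2@[62:63]
pos 64 'c': at 3 ·f
pos 65 'c': at 5 ·f
pos 66 'a': at 2 ·f  → match P2@[65:66]
pos 67 'b': at 10 ·f  → match P7@[66:67]

Result: [[2,2],[3,7],[6,2],[6,3],[8,7],[11,2],[11,3],[12,7],[18,2],[19,1],[19,7],[23,7],[29,6],[31,2],[33,0],[33,2],[37,2],[38,1],[38,7],[41,2],[41,3],[43,0],[43,2],[45,0],[45,2],[47,7],[50,2],[50,3],[55,7],[58,2],[61,2],[63,0],[63,2],[66,2],[67,7]]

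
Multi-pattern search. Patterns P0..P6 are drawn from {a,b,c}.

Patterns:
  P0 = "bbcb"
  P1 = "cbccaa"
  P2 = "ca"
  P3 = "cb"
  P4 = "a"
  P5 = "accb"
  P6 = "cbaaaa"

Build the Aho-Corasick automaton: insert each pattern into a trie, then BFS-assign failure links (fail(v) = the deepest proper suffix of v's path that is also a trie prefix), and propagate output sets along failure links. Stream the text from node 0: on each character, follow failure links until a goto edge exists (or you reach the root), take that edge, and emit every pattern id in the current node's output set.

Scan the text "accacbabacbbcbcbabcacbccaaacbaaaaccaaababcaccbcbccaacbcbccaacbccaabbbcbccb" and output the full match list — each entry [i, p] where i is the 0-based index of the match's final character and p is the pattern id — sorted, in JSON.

Construct AC machine:
Trie (insert patterns):
  0='ε' goto a→12 b→1 c→5
  1='b' goto b→2
  2='bb' goto c→3
  3='bbc' goto b→4
  4='bbcb' goto ·  [P0 ends]
  5='c' goto a→11 b→6
  6='cb' goto a→16 c→7  [P3 ends]
  7='cbc' goto c→8
  8='cbcc' goto a→9
  9='cbcca' goto a→10
  10='cbccaa' goto ·  [P1 ends]
  11='ca' goto ·  [P2 ends]
  12='a' goto c→13  [P4 ends]
  13='ac' goto c→14
  14='acc' goto b→15
  15='accb' goto ·  [P5 ends]
  16='cba' goto a→17
  17='cbaa' goto a→18
  18='cbaaa' goto a→19
  19='cbaaaa' goto ·  [P6 ends]

BFS fail/out derivation:
  fail(1) 'b': from fail(0)=0 chase 'b': 0 ⇒ 0;  out=∅∪out(0)=∅
  fail(5) 'c': from fail(0)=0 chase 'c': 0 ⇒ 0;  out=∅∪out(0)=∅
  fail(12) 'a': from fail(0)=0 chase 'a': 0 ⇒ 0;  out={4}∪out(0)={4}
  fail(2) 'bb': from fail(1)=0 chase 'b': 0 ⇒ 1;  out=∅∪out(1)=∅
  fail(6) 'cb': from fail(5)=0 chase 'b': 0 ⇒ 1;  out={3}∪out(1)={3}
  fail(11) 'ca': from fail(5)=0 chase 'a': 0 ⇒ 12;  out={2}∪out(12)={2,4}
  fail(13) 'ac': from fail(12)=0 chase 'c': 0 ⇒ 5;  out=∅∪out(5)=∅
  fail(3) 'bbc': from fail(2)=1 chase 'c': 1→0 ⇒ 5;  out=∅∪out(5)=∅
  fail(7) 'cbc': from fail(6)=1 chase 'c': 1→0 ⇒ 5;  out=∅∪out(5)=∅
  fail(14) 'acc': from fail(13)=5 chase 'c': 5→0 ⇒ 5;  out=∅∪out(5)=∅
  fail(16) 'cba': from fail(6)=1 chase 'a': 1→0 ⇒ 12;  out=∅∪out(12)={4}
  fail(4) 'bbcb': from fail(3)=5 chase 'b': 5 ⇒ 6;  out={0}∪out(6)={0,3}
  fail(8) 'cbcc': from fail(7)=5 chase 'c': 5→0 ⇒ 5;  out=∅∪out(5)=∅
  fail(15) 'accb': from fail(14)=5 chase 'b': 5 ⇒ 6;  out={5}∪out(6)={3,5}
  fail(17) 'cbaa': from fail(16)=12 chase 'a': 12→0 ⇒ 12;  out=∅∪out(12)={4}
  fail(9) 'cbcca': from fail(8)=5 chase 'a': 5 ⇒ 11;  out=∅∪out(11)={2,4}
  fail(18) 'cbaaa': from fail(17)=12 chase 'a': 12→0 ⇒ 12;  out=∅∪out(12)={4}
  fail(10) 'cbccaa': from fail(9)=11 chase 'a': 11→12→0 ⇒ 12;  out={1}∪out(12)={1,4}
  fail(19) 'cbaaaa': from fail(18)=12 chase 'a': 12→0 ⇒ 12;  out={6}∪out(12)={4,6}

Run:
i=0 'a': node 0→12  → match P4@[0:0]
i=1 'c': node 12→13
i=2 'c': node 13→14
i=3 'a': node 14→11 (fail-walked)  → match P2@[2:3],P4@[3:3]
i=4 'c': node 11→13 (fail-walked)
i=5 'b': node 13→6 (fail-walked)  → match P3@[4:5]
i=6 'a': node 6→16  → match P4@[6:6]
i=7 'b': node 16→1 (fail-walked)
i=8 'a': node 1→12 (fail-walked)  → match P4@[8:8]
i=9 'c': node 12→13
i=10 'b': node 13→6 (fail-walked)  → match P3@[9:10]
i=11 'b': node 6→2 (fail-walked)
i=12 'c': node 2→3
i=13 'b': node 3→4  → match P0@[10:13],P3@[12:13]
i=14 'c': node 4→7 (fail-walked)
i=15 'b': node 7→6 (fail-walked)  → match P3@[14:15]
i=16 'a': node 6→16  → match P4@[16:16]
i=17 'b': node 16→1 (fail-walked)
i=18 'c': node 1→5 (fail-walked)
i=19 'a': node 5→11  → match P2@[18:19],P4@[19:19]
i=20 'c': node 11→13 (fail-walked)
i=21 'b': node 13→6 (fail-walked)  → match P3@[20:21]
i=22 'c': node 6→7
i=23 'c': node 7→8
i=24 'a': node 8→9  → match P2@[23:24],P4@[24:24]
i=25 'a': node 9→10  → match P1@[20:25],P4@[25:25]
i=26 'a': node 10→12 (fail-walked)  → match P4@[26:26]
i=27 'c': node 12→13
i=28 'b': node 13→6 (fail-walked)  → match P3@[27:28]
i=29 'a': node 6→16  → match P4@[29:29]
i=30 'a': node 16→17  → match P4@[30:30]
i=31 'a': node 17→18  → match P4@[31:31]
i=32 'a': node 18→19  → match P4@[32:32],P6@[27:32]
i=33 'c': node 19→13 (fail-walked)
i=34 'c': node 13→14
i=35 'a': node 14→11 (fail-walked)  → match P2@[34:35],P4@[35:35]
i=36 'a': node 11→12 (fail-walked)  → match P4@[36:36]
i=37 'a': node 12→12 (fail-walked)  → match P4@[37:37]
i=38 'b': node 12→1 (fail-walked)
i=39 'a': node 1→12 (fail-walked)  → match P4@[39:39]
i=40 'b': node 12→1 (fail-walked)
i=41 'c': node 1→5 (fail-walked)
i=42 'a': node 5→11  → match P2@[41:42],P4@[42:42]
i=43 'c': node 11→13 (fail-walked)
i=44 'c': node 13→14
i=45 'b': node 14→15  → match P3@[44:45],P5@[42:45]
i=46 'c': node 15→7 (fail-walked)
i=47 'b': node 7→6 (fail-walked)  → match P3@[46:47]
i=48 'c': node 6→7
i=49 'c': node 7→8
i=50 'a': node 8→9  → match P2@[49:50],P4@[50:50]
i=51 'a': node 9→10  → match P1@[46:51],P4@[51:51]
i=52 'c': node 10→13 (fail-walked)
i=53 'b': node 13→6 (fail-walked)  → match P3@[52:53]
i=54 'c': node 6→7
i=55 'b': node 7→6 (fail-walked)  → match P3@[54:55]
i=56 'c': node 6→7
i=57 'c': node 7→8
i=58 'a': node 8→9  → match P2@[57:58],P4@[58:58]
i=59 'a': node 9→10  → match P1@[54:59],P4@[59:59]
i=60 'c': node 10→13 (fail-walked)
i=61 'b': node 13→6 (fail-walked)  → match P3@[60:61]
i=62 'c': node 6→7
i=63 'c': node 7→8
i=64 'a': node 8→9  → match P2@[63:64],P4@[64:64]
i=65 'a': node 9→10  → match P1@[60:65],P4@[65:65]
i=66 'b': node 10→1 (fail-walked)
i=67 'b': node 1→2
i=68 'b': node 2→2 (fail-walked)
i=69 'c': node 2→3
i=70 'b': node 3→4  → match P0@[67:70],P3@[69:70]
i=71 'c': node 4→7 (fail-walked)
i=72 'c': node 7→8
i=73 'b': node 8→6 (fail-walked)  → match P3@[72:73]

Matches: [[0,4],[3,2],[3,4],[5,3],[6,4],[8,4],[10,3],[13,0],[13,3],[15,3],[16,4],[19,2],[19,4],[21,3],[24,2],[24,4],[25,1],[25,4],[26,4],[28,3],[29,4],[30,4],[31,4],[32,4],[32,6],[35,2],[35,4],[36,4],[37,4],[39,4],[42,2],[42,4],[45,3],[45,5],[47,3],[50,2],[50,4],[51,1],[51,4],[53,3],[55,3],[58,2],[58,4],[59,1],[59,4],[61,3],[64,2],[64,4],[65,1],[65,4],[70,0],[70,3],[73,3]]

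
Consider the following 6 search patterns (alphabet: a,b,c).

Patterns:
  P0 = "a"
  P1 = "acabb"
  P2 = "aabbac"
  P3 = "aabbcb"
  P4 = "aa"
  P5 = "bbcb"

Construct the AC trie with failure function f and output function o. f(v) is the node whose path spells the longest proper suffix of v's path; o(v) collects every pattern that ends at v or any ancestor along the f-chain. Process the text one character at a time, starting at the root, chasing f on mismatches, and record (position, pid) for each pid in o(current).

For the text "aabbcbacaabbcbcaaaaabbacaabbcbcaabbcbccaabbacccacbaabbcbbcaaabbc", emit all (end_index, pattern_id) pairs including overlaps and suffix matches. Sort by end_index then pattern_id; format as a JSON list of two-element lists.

Build automaton:
Trie (insert patterns):
  n0 'ε': a→1 b→13
  n1 'a': a→6 c→2  ←P0
  n2 'ac': a→3
  n3 'aca': b→4
  n4 'acab': b→5
  n5 'acabb': ·  ←P1
  n6 'aa': b→7  ←P4
  n7 'aab': b→8
  n8 'aabb': a→9 c→11
  n9 'aabba': c→10
  n10 'aabbac': ·  ←P2
  n11 'aabbc': b→12
  n12 'aabbcb': ·  ←P3
  n13 'b': b→14
  n14 'bb': c→15
  n15 'bbc': b→16
  n16 'bbcb': ·  ←P5

Failure links (BFS by depth):
  fail(1) 'a': from fail(0)=0 chase 'a': 0 ⇒ 0;  out={0}∪out(0)={0}
  fail(13) 'b': from fail(0)=0 chase 'b': 0 ⇒ 0;  out=∅∪out(0)=∅
  fail(2) 'ac': from fail(1)=0 chase 'c': 0 ⇒ 0;  out=∅∪out(0)=∅
  fail(6) 'aa': from fail(1)=0 chase 'a': 0 ⇒ 1;  out={4}∪out(1)={0,4}
  fail(14) 'bb': from fail(13)=0 chase 'b': 0 ⇒ 13;  out=∅∪out(13)=∅
  fail(3) 'aca': from fail(2)=0 chase 'a': 0 ⇒ 1;  out=∅∪out(1)={0}
  fail(7) 'aab': from fail(6)=1 chase 'b': 1→0 ⇒ 13;  out=∅∪out(13)=∅
  fail(15) 'bbc': from fail(14)=13 chase 'c': 13→0 ⇒ 0;  out=∅∪out(0)=∅
  fail(4) 'acab': from fail(3)=1 chase 'b': 1→0 ⇒ 13;  out=∅∪out(13)=∅
  fail(8) 'aabb': from fail(7)=13 chase 'b': 13 ⇒ 14;  out=∅∪out(14)=∅
  fail(16) 'bbcb': from fail(15)=0 chase 'b': 0 ⇒ 13;  out={5}∪out(13)={5}
  fail(5) 'acabb': from fail(4)=13 chase 'b': 13 ⇒ 14;  out={1}∪out(14)={1}
  fail(9) 'aabba': from fail(8)=14 chase 'a': 14→13→0 ⇒ 1;  out=∅∪out(1)={0}
  fail(11) 'aabbc': from fail(8)=14 chase 'c': 14 ⇒ 15;  out=∅∪out(15)=∅
  fail(10) 'aabbac': from fail(9)=1 chase 'c': 1 ⇒ 2;  out={2}∪out(2)={2}
  fail(12) 'aabbcb': from fail(11)=15 chase 'b': 15 ⇒ 16;  out={3}∪out(16)={3,5}

Scan:
i=0 'a': node 0→1  emit P0@[0:0]
i=1 'a': node 1→6  emit P0@[1:1],P4@[0:1]
i=2 'b': node 6→7
i=3 'b': node 7→8
i=4 'c': node 8→11
i=5 'b': node 11→12  emit P3@[0:5],P5@[2:5]
i=6 'a': node 12→1 (fail-walked)  emit P0@[6:6]
i=7 'c': node 1→2
i=8 'a': node 2→3  emit P0@[8:8]
i=9 'a': node 3→6 (fail-walked)  emit P0@[9:9],P4@[8:9]
i=10 'b': node 6→7
i=11 'b': node 7→8
i=12 'c': node 8→11
i=13 'b': node 11→12  emit P3@[8:13],P5@[10:13]
i=14 'c': node 12→0 (fail-walked)
i=15 'a': node 0→1  emit P0@[15:15]
i=16 'a': node 1→6  emit P0@[16:16],P4@[15:16]
i=17 'a': node 6→6 (fail-walked)  emit P0@[17:17],P4@[16:17]
i=18 'a': node 6→6 (fail-walked)  emit P0@[18:18],P4@[17:18]
i=19 'a': node 6→6 (fail-walked)  emit P0@[19:19],P4@[18:19]
i=20 'b': node 6→7
i=21 'b': node 7→8
i=22 'a': node 8→9  emit P0@[22:22]
i=23 'c': node 9→10  emit P2@[18:23]
i=24 'a': node 10→3 (fail-walked)  emit P0@[24:24]
i=25 'a': node 3→6 (fail-walked)  emit P0@[25:25],P4@[24:25]
i=26 'b': node 6→7
i=27 'b': node 7→8
i=28 'c': node 8→11
i=29 'b': node 11→12  emit P3@[24:29],P5@[26:29]
i=30 'c': node 12→0 (fail-walked)
i=31 'a': node 0→1  emit P0@[31:31]
i=32 'a': node 1→6  emit P0@[32:32],P4@[31:32]
i=33 'b': node 6→7
i=34 'b': node 7→8
i=35 'c': node 8→11
i=36 'b': node 11→12  emit P3@[31:36],P5@[33:36]
i=37 'c': node 12→0 (fail-walked)
i=38 'c': node 0→0
i=39 'a': node 0→1  emit P0@[39:39]
i=40 'a': node 1→6  emit P0@[40:40],P4@[39:40]
i=41 'b': node 6→7
i=42 'b': node 7→8
i=43 'a': node 8→9  emit P0@[43:43]
i=44 'c': node 9→10  emit P2@[39:44]
i=45 'c': node 10→0 (fail-walked)
i=46 'c': node 0→0
i=47 'a': node 0→1  emit P0@[47:47]
i=48 'c': node 1→2
i=49 'b': node 2→13 (fail-walked)
i=50 'a': node 13→1 (fail-walked)  emit P0@[50:50]
i=51 'a': node 1→6  emit P0@[51:51],P4@[50:51]
i=52 'b': node 6→7
i=53 'b': node 7→8
i=54 'c': node 8→11
i=55 'b': node 11→12  emit P3@[50:55],P5@[52:55]
i=56 'b': node 12→14 (fail-walked)
i=57 'c': node 14→15
i=58 'a': node 15→1 (fail-walked)  emit P0@[58:58]
i=59 'a': node 1→6  emit P0@[59:59],P4@[58:59]
i=60 'a': node 6→6 (fail-walked)  emit P0@[60:60],P4@[59:60]
i=61 'b': node 6→7
i=62 'b': node 7→8
i=63 'c': node 8→11

Result: [[0,0],[1,0],[1,4],[5,3],[5,5],[6,0],[8,0],[9,0],[9,4],[13,3],[13,5],[15,0],[16,0],[16,4],[17,0],[17,4],[18,0],[18,4],[19,0],[19,4],[22,0],[23,2],[24,0],[25,0],[25,4],[29,3],[29,5],[31,0],[32,0],[32,4],[36,3],[36,5],[39,0],[40,0],[40,4],[43,0],[44,2],[47,0],[50,0],[51,0],[51,4],[55,3],[55,5],[58,0],[59,0],[59,4],[60,0],[60,4]]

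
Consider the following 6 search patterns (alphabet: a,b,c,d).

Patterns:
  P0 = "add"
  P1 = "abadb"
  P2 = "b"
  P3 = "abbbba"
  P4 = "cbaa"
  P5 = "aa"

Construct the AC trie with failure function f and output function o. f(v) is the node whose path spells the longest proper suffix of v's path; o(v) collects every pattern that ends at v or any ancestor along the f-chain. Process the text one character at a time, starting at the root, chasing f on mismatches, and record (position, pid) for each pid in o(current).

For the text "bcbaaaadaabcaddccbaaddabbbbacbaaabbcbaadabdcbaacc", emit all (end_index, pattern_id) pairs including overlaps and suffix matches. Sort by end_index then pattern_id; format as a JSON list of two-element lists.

Build automaton:
Trie nodes:
  n0 'ε': a→1 b→8 c→13
  n1 'a': a→17 b→4 d→2
  n2 'ad': d→3
  n3 'add': ·  ←P0
  n4 'ab': a→5 b→9
  n5 'aba': d→6
  n6 'abad': b→7
  n7 'abadb': ·  ←P1
  n8 'b': ·  ←P2
  n9 'abb': b→10
  n10 'abbb': b→11
  n11 'abbbb': a→12
  n12 'abbbba': ·  ←P3
  n13 'c': b→14
  n14 'cb': a→15
  n15 'cba': a→16
  n16 'cbaa': ·  ←P4
  n17 'aa': ·  ←P5

Failure links (BFS by depth):
  n1('a'): parent n0 fail=0; on 'a' 0 → fail=0;  out ∅∪∅=∅
  n8('b'): parent n0 fail=0; on 'b' 0 → fail=0;  out {2}∪∅={2}
  n13('c'): parent n0 fail=0; on 'c' 0 → fail=0;  out ∅∪∅=∅
  n2('ad'): parent n1 fail=0; on 'd' 0 → fail=0;  out ∅∪∅=∅
  n4('ab'): parent n1 fail=0; on 'b' 0 → fail=8;  out ∅∪{2}={2}
  n14('cb'): parent n13 fail=0; on 'b' 0 → fail=8;  out ∅∪{2}={2}
  n17('aa'): parent n1 fail=0; on 'a' 0 → fail=1;  out {5}∪∅={5}
  n3('add'): parent n2 fail=0; on 'd' 0 → fail=0;  out {0}∪∅={0}
  n5('aba'): parent n4 fail=8; on 'a' 8→0 → fail=1;  out ∅∪∅=∅
  n9('abb'): parent n4 fail=8; on 'b' 8→0 → fail=8;  out ∅∪{2}={2}
  n15('cba'): parent n14 fail=8; on 'a' 8→0 → fail=1;  out ∅∪∅=∅
  n6('abad'): parent n5 fail=1; on 'd' 1 → fail=2;  out ∅∪∅=∅
  n10('abbb'): parent n9 fail=8; on 'b' 8→0 → fail=8;  out ∅∪{2}={2}
  n16('cbaa'): parent n15 fail=1; on 'a' 1 → fail=17;  out {4}∪{5}={4,5}
  n7('abadb'): parent n6 fail=2; on 'b' 2→0 → fail=8;  out {1}∪{2}={1,2}
  n11('abbbb'): parent n10 fail=8; on 'b' 8→0 → fail=8;  out ∅∪{2}={2}
  n12('abbbba'): parent n11 fail=8; on 'a' 8→0 → fail=1;  out {3}∪∅={3}

Scan:
i=0 'b': node 0→8  emit P2@[0:0]
i=1 'c': node 8→13 ·f
i=2 'b': node 13→14  emit P2@[2:2]
i=3 'a': node 14→15
i=4 'a': node 15→16  emit P4@[1:4],P5@[3:4]
i=5 'a': node 16→17 ·f  emit P5@[4:5]
i=6 'a': node 17→17 ·f  emit P5@[5:6]
i=7 'd': node 17→2 ·f
i=8 'a': node 2→1 ·f
i=9 'a': node 1→17  emit P5@[8:9]
i=10 'b': node 17→4 ·f  emit P2@[10:10]
i=11 'c': node 4→13 ·f
i=12 'a': node 13→1 ·f
i=13 'd': node 1→2
i=14 'd': node 2→3  emit P0@[12:14]
i=15 'c': node 3→13 ·f
i=16 'c': node 13→13 ·f
i=17 'b': node 13→14  emit P2@[17:17]
i=18 'a': node 14→15
i=19 'a': node 15→16  emit P4@[16:19],P5@[18:19]
i=20 'd': node 16→2 ·f
i=21 'd': node 2→3  emit P0@[19:21]
i=22 'a': node 3→1 ·f
i=23 'b': node 1→4  emit P2@[23:23]
i=24 'b': node 4→9  emit P2@[24:24]
i=25 'b': node 9→10  emit P2@[25:25]
i=26 'b': node 10→11  emit P2@[26:26]
i=27 'a': node 11→12  emit P3@[22:27]
i=28 'c': node 12→13 ·f
i=29 'b': node 13→14  emit P2@[29:29]
i=30 'a': node 14→15
i=31 'a': node 15→16  emit P4@[28:31],P5@[30:31]
i=32 'a': node 16→17 ·f  emit P5@[31:32]
i=33 'b': node 17→4 ·f  emit P2@[33:33]
i=34 'b': node 4→9  emit P2@[34:34]
i=35 'c': node 9→13 ·f
i=36 'b': node 13→14  emit P2@[36:36]
i=37 'a': node 14→15
i=38 'a': node 15→16  emit P4@[35:38],P5@[37:38]
i=39 'd': node 16→2 ·f
i=40 'a': node 2→1 ·f
i=41 'b': node 1→4  emit P2@[41:41]
i=42 'd': node 4→0 ·f
i=43 'c': node 0→13
i=44 'b': node 13→14  emit P2@[44:44]
i=45 'a': node 14→15
i=46 'a': node 15→16  emit P4@[43:46],P5@[45:46]
i=47 'c': node 16→13 ·f
i=48 'c': node 13→13 ·f

Result: [[0,2],[2,2],[4,4],[4,5],[5,5],[6,5],[9,5],[10,2],[14,0],[17,2],[19,4],[19,5],[21,0],[23,2],[24,2],[25,2],[26,2],[27,3],[29,2],[31,4],[31,5],[32,5],[33,2],[34,2],[36,2],[38,4],[38,5],[41,2],[44,2],[46,4],[46,5]]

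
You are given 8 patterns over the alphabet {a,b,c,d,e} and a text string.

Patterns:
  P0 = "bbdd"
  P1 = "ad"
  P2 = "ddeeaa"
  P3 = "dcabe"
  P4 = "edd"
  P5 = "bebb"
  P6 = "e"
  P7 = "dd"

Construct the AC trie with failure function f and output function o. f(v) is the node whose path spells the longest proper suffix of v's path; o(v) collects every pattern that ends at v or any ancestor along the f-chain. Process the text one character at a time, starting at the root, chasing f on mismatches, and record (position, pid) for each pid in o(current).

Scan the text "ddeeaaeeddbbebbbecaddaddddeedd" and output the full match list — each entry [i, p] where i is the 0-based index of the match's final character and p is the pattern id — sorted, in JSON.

Build:
Trie nodes:
  n0 'ε': a→5 b→1 d→7 e→17
  n1 'b': b→2 e→20
  n2 'bb': d→3
  n3 'bbd': d→4
  n4 'bbdd': ·  [P0 ends]
  n5 'a': d→6
  n6 'ad': ·  [P1 ends]
  n7 'd': c→13 d→8
  n8 'dd': e→9  [P7 ends]
  n9 'dde': e→10
  n10 'ddee': a→11
  n11 'ddeea': a→12
  n12 'ddeeaa': ·  [P2 ends]
  n13 'dc': a→14
  n14 'dca': b→15
  n15 'dcab': e→16
  n16 'dcabe': ·  [P3 ends]
  n17 'e': d→18  [P6 ends]
  n18 'ed': d→19
  n19 'edd': ·  [P4 ends]
  n20 'be': b→21
  n21 'beb': b→22
  n22 'bebb': ·  [P5 ends]

Failure links (BFS by depth):
  n1('b'): parent n0 fail=0; on 'b' 0 → fail=0;  out ∅∪∅=∅
  n5('a'): parent n0 fail=0; on 'a' 0 → fail=0;  out ∅∪∅=∅
  n7('d'): parent n0 fail=0; on 'd' 0 → fail=0;  out ∅∪∅=∅
  n17('e'): parent n0 fail=0; on 'e' 0 → fail=0;  out {6}∪∅={6}
  n2('bb'): parent n1 fail=0; on 'b' 0 → fail=1;  out ∅∪∅=∅
  n6('ad'): parent n5 fail=0; on 'd' 0 → fail=7;  out {1}∪∅={1}
  n8('dd'): parent n7 fail=0; on 'd' 0 → fail=7;  out {7}∪∅={7}
  n13('dc'): parent n7 fail=0; on 'c' 0 → fail=0;  out ∅∪∅=∅
  n18('ed'): parent n17 fail=0; on 'd' 0 → fail=7;  out ∅∪∅=∅
  n20('be'): parent n1 fail=0; on 'e' 0 → fail=17;  out ∅∪{6}={6}
  n3('bbd'): parent n2 fail=1; on 'd' 1→0 → fail=7;  out ∅∪∅=∅
  n9('dde'): parent n8 fail=7; on 'e' 7→0 → fail=17;  out ∅∪{6}={6}
  n14('dca'): parent n13 fail=0; on 'a' 0 → fail=5;  out ∅∪∅=∅
  n19('edd'): parent n18 fail=7; on 'd' 7 → fail=8;  out {4}∪{7}={4,7}
  n21('beb'): parent n20 fail=17; on 'b' 17→0 → fail=1;  out ∅∪∅=∅
  n4('bbdd'): parent n3 fail=7; on 'd' 7 → fail=8;  out {0}∪{7}={0,7}
  n10('ddee'): parent n9 fail=17; on 'e' 17→0 → fail=17;  out ∅∪{6}={6}
  n15('dcab'): parent n14 fail=5; on 'b' 5→0 → fail=1;  out ∅∪∅=∅
  n22('bebb'): parent n21 fail=1; on 'b' 1 → fail=2;  out {5}∪∅={5}
  n11('ddeea'): parent n10 fail=17; on 'a' 17→0 → fail=5;  out ∅∪∅=∅
  n16('dcabe'): parent n15 fail=1; on 'e' 1 → fail=20;  out {3}∪{6}={3,6}
  n12('ddeeaa'): parent n11 fail=5; on 'a' 5→0 → fail=5;  out {2}∪∅={2}

Scan:
[0] read 'd'  n0⇒n7
[1] read 'd'  n7⇒n8  emit P7@[0:1]
[2] read 'e'  n8⇒n9  emit P6@[2:2]
[3] read 'e'  n9⇒n10  emit P6@[3:3]
[4] read 'a'  n10⇒n11
[5] read 'a'  n11⇒n12  emit P2@[0:5]
[6] read 'e'  n12⇒n17 (via fail)  emit P6@[6:6]
[7] read 'e'  n17⇒n17 (via fail)  emit P6@[7:7]
[8] read 'd'  n17⇒n18
[9] read 'd'  n18⇒n19  emit P4@[7:9],P7@[8:9]
[10] read 'b'  n19⇒n1 (via fail)
[11] read 'b'  n1⇒n2
[12] read 'e'  n2⇒n20 (via fail)  emit P6@[12:12]
[13] read 'b'  n20⇒n21
[14] read 'b'  n21⇒n22  emit P5@[11:14]
[15] read 'b'  n22⇒n2 (via fail)
[16] read 'e'  n2⇒n20 (via fail)  emit P6@[16:16]
[17] read 'c'  n20⇒n0 (via fail)
[18] read 'a'  n0⇒n5
[19] read 'd'  n5⇒n6  emit P1@[18:19]
[20] read 'd'  n6⇒n8 (via fail)  emit P7@[19:20]
[21] read 'a'  n8⇒n5 (via fail)
[22] read 'd'  n5⇒n6  emit P1@[21:22]
[23] read 'd'  n6⇒n8 (via fail)  emit P7@[22:23]
[24] read 'd'  n8⇒n8 (via fail)  emit P7@[23:24]
[25] read 'd'  n8⇒n8 (via fail)  emit P7@[24:25]
[26] read 'e'  n8⇒n9  emit P6@[26:26]
[27] read 'e'  n9⇒n10  emit P6@[27:27]
[28] read 'd'  n10⇒n18 (via fail)
[29] read 'd'  n18⇒n19  emit P4@[27:29],P7@[28:29]

Result: [[1,7],[2,6],[3,6],[5,2],[6,6],[7,6],[9,4],[9,7],[12,6],[14,5],[16,6],[19,1],[20,7],[22,1],[23,7],[24,7],[25,7],[26,6],[27,6],[29,4],[29,7]]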